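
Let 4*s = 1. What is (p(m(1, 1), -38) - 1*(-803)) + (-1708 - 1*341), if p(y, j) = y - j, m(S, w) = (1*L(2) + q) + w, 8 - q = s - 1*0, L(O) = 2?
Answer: -4789/4 ≈ -1197.3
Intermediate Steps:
s = 1/4 (s = (1/4)*1 = 1/4 ≈ 0.25000)
q = 31/4 (q = 8 - (1/4 - 1*0) = 8 - (1/4 + 0) = 8 - 1*1/4 = 8 - 1/4 = 31/4 ≈ 7.7500)
m(S, w) = 39/4 + w (m(S, w) = (1*2 + 31/4) + w = (2 + 31/4) + w = 39/4 + w)
(p(m(1, 1), -38) - 1*(-803)) + (-1708 - 1*341) = (((39/4 + 1) - 1*(-38)) - 1*(-803)) + (-1708 - 1*341) = ((43/4 + 38) + 803) + (-1708 - 341) = (195/4 + 803) - 2049 = 3407/4 - 2049 = -4789/4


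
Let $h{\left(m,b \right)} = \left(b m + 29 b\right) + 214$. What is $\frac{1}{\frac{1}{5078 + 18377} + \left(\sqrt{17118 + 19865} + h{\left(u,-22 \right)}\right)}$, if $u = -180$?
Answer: $\frac{1945284543855}{6858180512412586} - \frac{550137025 \sqrt{36983}}{6858180512412586} \approx 0.00026822$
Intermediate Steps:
$h{\left(m,b \right)} = 214 + 29 b + b m$ ($h{\left(m,b \right)} = \left(29 b + b m\right) + 214 = 214 + 29 b + b m$)
$\frac{1}{\frac{1}{5078 + 18377} + \left(\sqrt{17118 + 19865} + h{\left(u,-22 \right)}\right)} = \frac{1}{\frac{1}{5078 + 18377} + \left(\sqrt{17118 + 19865} + \left(214 + 29 \left(-22\right) - -3960\right)\right)} = \frac{1}{\frac{1}{23455} + \left(\sqrt{36983} + \left(214 - 638 + 3960\right)\right)} = \frac{1}{\frac{1}{23455} + \left(\sqrt{36983} + 3536\right)} = \frac{1}{\frac{1}{23455} + \left(3536 + \sqrt{36983}\right)} = \frac{1}{\frac{82936881}{23455} + \sqrt{36983}}$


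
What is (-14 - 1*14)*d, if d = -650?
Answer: 18200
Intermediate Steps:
(-14 - 1*14)*d = (-14 - 1*14)*(-650) = (-14 - 14)*(-650) = -28*(-650) = 18200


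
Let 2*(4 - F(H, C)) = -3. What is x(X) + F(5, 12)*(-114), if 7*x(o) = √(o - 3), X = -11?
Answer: -627 + I*√14/7 ≈ -627.0 + 0.53452*I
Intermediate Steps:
F(H, C) = 11/2 (F(H, C) = 4 - ½*(-3) = 4 + 3/2 = 11/2)
x(o) = √(-3 + o)/7 (x(o) = √(o - 3)/7 = √(-3 + o)/7)
x(X) + F(5, 12)*(-114) = √(-3 - 11)/7 + (11/2)*(-114) = √(-14)/7 - 627 = (I*√14)/7 - 627 = I*√14/7 - 627 = -627 + I*√14/7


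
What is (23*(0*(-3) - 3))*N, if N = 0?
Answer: 0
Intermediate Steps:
(23*(0*(-3) - 3))*N = (23*(0*(-3) - 3))*0 = (23*(0 - 3))*0 = (23*(-3))*0 = -69*0 = 0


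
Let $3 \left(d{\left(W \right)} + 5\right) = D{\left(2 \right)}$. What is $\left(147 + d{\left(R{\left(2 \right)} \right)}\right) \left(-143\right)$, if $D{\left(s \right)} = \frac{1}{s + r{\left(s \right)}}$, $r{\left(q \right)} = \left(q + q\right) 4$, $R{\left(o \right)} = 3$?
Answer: $- \frac{1096667}{54} \approx -20309.0$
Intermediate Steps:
$r{\left(q \right)} = 8 q$ ($r{\left(q \right)} = 2 q 4 = 8 q$)
$D{\left(s \right)} = \frac{1}{9 s}$ ($D{\left(s \right)} = \frac{1}{s + 8 s} = \frac{1}{9 s}$)
$d{\left(W \right)} = - \frac{269}{54}$ ($d{\left(W \right)} = -5 + \frac{\frac{1}{9} \cdot \frac{1}{2}}{3} = -5 + \frac{1}{3} \cdot \frac{1}{18} = -5 + \frac{1}{54} = - \frac{269}{54}$)
$\left(147 + d{\left(R{\left(2 \right)} \right)}\right) \left(-143\right) = \left(147 - \frac{269}{54}\right) \left(-143\right) = \frac{7669}{54} \left(-143\right) = - \frac{1096667}{54}$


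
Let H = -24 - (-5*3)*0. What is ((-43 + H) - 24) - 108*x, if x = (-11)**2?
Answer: -13159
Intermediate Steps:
x = 121
H = -24 (H = -24 - (-15)*0 = -24 - 1*0 = -24 + 0 = -24)
((-43 + H) - 24) - 108*x = ((-43 - 24) - 24) - 108*121 = (-67 - 24) - 13068 = -91 - 13068 = -13159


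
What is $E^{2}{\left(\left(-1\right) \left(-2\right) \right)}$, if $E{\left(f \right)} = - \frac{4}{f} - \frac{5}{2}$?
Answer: $\frac{81}{4} \approx 20.25$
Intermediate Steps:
$E{\left(f \right)} = - \frac{5}{2} - \frac{4}{f}$ ($E{\left(f \right)} = - \frac{4}{f} - \frac{5}{2} = - \frac{5}{2} - \frac{4}{f}$)
$E^{2}{\left(\left(-1\right) \left(-2\right) \right)} = \left(- \frac{5}{2} - \frac{4}{\left(-1\right) \left(-2\right)}\right)^{2} = \left(- \frac{5}{2} - \frac{4}{2}\right)^{2} = \left(- \frac{5}{2} - 2\right)^{2} = \left(- \frac{9}{2}\right)^{2} = \frac{81}{4}$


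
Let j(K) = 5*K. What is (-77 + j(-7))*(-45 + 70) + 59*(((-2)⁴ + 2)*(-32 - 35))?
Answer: -73954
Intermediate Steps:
(-77 + j(-7))*(-45 + 70) + 59*(((-2)⁴ + 2)*(-32 - 35)) = (-77 + 5*(-7))*(-45 + 70) + 59*(((-2)⁴ + 2)*(-32 - 35)) = (-77 - 35)*25 + 59*((16 + 2)*(-67)) = -112*25 + 59*(18*(-67)) = -2800 + 59*(-1206) = -2800 - 71154 = -73954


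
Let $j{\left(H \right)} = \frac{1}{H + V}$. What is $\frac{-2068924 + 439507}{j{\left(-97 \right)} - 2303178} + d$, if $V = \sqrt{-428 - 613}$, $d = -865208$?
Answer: $- \frac{47961358092283334461115}{55433372448514333} - \frac{1629417 i \sqrt{1041}}{55433372448514333} \approx -8.6521 \cdot 10^{5} - 9.4839 \cdot 10^{-10} i$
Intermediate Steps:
$V = i \sqrt{1041}$ ($V = \sqrt{-1041} = i \sqrt{1041} \approx 32.265 i$)
$j{\left(H \right)} = \frac{1}{H + i \sqrt{1041}}$
$\frac{-2068924 + 439507}{j{\left(-97 \right)} - 2303178} + d = \frac{-2068924 + 439507}{\frac{1}{-97 + i \sqrt{1041}} - 2303178} - 865208 = - \frac{1629417}{-2303178 + \frac{1}{-97 + i \sqrt{1041}}} - 865208 = -865208 - \frac{1629417}{-2303178 + \frac{1}{-97 + i \sqrt{1041}}}$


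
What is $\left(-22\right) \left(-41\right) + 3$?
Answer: $905$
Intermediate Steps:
$\left(-22\right) \left(-41\right) + 3 = 902 + 3 = 905$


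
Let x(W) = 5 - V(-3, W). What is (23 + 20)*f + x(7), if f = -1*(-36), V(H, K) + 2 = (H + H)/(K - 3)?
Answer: 3113/2 ≈ 1556.5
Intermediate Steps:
V(H, K) = -2 + 2*H/(-3 + K) (V(H, K) = -2 + (H + H)/(K - 3) = -2 + (2*H)/(-3 + K) = -2 + 2*H/(-3 + K))
x(W) = 5 + 2*W/(-3 + W) (x(W) = 5 - 2*(3 - 3 - W)/(-3 + W) = 5 - 2*(-W)/(-3 + W) = 5 - (-2)*W/(-3 + W) = 5 + 2*W/(-3 + W))
f = 36
(23 + 20)*f + x(7) = (23 + 20)*36 + (-15 + 7*7)/(-3 + 7) = 43*36 + (-15 + 49)/4 = 1548 + (¼)*34 = 1548 + 17/2 = 3113/2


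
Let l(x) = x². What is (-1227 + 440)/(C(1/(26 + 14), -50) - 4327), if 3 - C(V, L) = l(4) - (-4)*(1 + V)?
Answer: 7870/43441 ≈ 0.18117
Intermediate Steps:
C(V, L) = -17 - 4*V (C(V, L) = 3 - (4² - (-4)*(1 + V)) = 3 - (16 - (-4 - 4*V)) = 3 - (16 + (4 + 4*V)) = 3 - (20 + 4*V) = 3 + (-20 - 4*V) = -17 - 4*V)
(-1227 + 440)/(C(1/(26 + 14), -50) - 4327) = (-1227 + 440)/((-17 - 4/(26 + 14)) - 4327) = -787/((-17 - 4/40) - 4327) = -787/((-17 - 4*1/40) - 4327) = -787/((-17 - ⅒) - 4327) = -787/(-171/10 - 4327) = -787/(-43441/10) = -787*(-10/43441) = 7870/43441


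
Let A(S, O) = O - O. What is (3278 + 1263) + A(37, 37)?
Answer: 4541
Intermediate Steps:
A(S, O) = 0
(3278 + 1263) + A(37, 37) = (3278 + 1263) + 0 = 4541 + 0 = 4541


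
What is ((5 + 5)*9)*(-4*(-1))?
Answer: 360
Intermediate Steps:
((5 + 5)*9)*(-4*(-1)) = (10*9)*4 = 90*4 = 360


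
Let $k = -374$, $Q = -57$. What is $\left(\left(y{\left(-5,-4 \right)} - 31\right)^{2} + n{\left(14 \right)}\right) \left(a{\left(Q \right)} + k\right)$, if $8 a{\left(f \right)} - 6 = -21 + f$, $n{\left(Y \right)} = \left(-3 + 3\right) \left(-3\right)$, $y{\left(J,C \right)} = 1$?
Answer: $-344700$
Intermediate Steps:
$n{\left(Y \right)} = 0$ ($n{\left(Y \right)} = 0 \left(-3\right) = 0$)
$a{\left(f \right)} = - \frac{15}{8} + \frac{f}{8}$ ($a{\left(f \right)} = \frac{3}{4} + \frac{-21 + f}{8} = \frac{3}{4} + \left(- \frac{21}{8} + \frac{f}{8}\right) = - \frac{15}{8} + \frac{f}{8}$)
$\left(\left(y{\left(-5,-4 \right)} - 31\right)^{2} + n{\left(14 \right)}\right) \left(a{\left(Q \right)} + k\right) = \left(\left(1 - 31\right)^{2} + 0\right) \left(\left(- \frac{15}{8} + \frac{1}{8} \left(-57\right)\right) - 374\right) = \left(\left(-30\right)^{2} + 0\right) \left(\left(- \frac{15}{8} - \frac{57}{8}\right) - 374\right) = \left(900 + 0\right) \left(-9 - 374\right) = 900 \left(-383\right) = -344700$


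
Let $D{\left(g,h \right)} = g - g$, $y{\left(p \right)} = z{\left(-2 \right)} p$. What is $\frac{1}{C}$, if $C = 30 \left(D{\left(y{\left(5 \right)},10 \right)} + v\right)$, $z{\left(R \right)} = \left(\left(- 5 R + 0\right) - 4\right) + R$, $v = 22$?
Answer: $\frac{1}{660} \approx 0.0015152$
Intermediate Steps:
$z{\left(R \right)} = -4 - 4 R$ ($z{\left(R \right)} = \left(- 5 R - 4\right) + R = \left(-4 - 5 R\right) + R = -4 - 4 R$)
$y{\left(p \right)} = 4 p$ ($y{\left(p \right)} = \left(-4 - -8\right) p = \left(-4 + 8\right) p = 4 p$)
$D{\left(g,h \right)} = 0$
$C = 660$ ($C = 30 \left(0 + 22\right) = 30 \cdot 22 = 660$)
$\frac{1}{C} = \frac{1}{660}$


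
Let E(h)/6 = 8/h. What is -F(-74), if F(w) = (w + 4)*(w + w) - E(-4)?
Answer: -10372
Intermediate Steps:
E(h) = 48/h (E(h) = 6*(8/h) = 48/h)
F(w) = 12 + 2*w*(4 + w) (F(w) = (w + 4)*(w + w) - 48/(-4) = (4 + w)*(2*w) - 48*(-1)/4 = 2*w*(4 + w) - 1*(-12) = 2*w*(4 + w) + 12 = 12 + 2*w*(4 + w))
-F(-74) = -(12 + 2*(-74)² + 8*(-74)) = -(12 + 2*5476 - 592) = -(12 + 10952 - 592) = -1*10372 = -10372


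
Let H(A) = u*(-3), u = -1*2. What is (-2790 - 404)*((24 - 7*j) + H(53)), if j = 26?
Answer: 485488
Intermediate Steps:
u = -2
H(A) = 6 (H(A) = -2*(-3) = 6)
(-2790 - 404)*((24 - 7*j) + H(53)) = (-2790 - 404)*((24 - 7*26) + 6) = -3194*((24 - 182) + 6) = -3194*(-158 + 6) = -3194*(-152) = 485488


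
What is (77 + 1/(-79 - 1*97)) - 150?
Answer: -12849/176 ≈ -73.006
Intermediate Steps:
(77 + 1/(-79 - 1*97)) - 150 = (77 + 1/(-79 - 97)) - 150 = (77 + 1/(-176)) - 150 = (77 - 1/176) - 150 = 13551/176 - 150 = -12849/176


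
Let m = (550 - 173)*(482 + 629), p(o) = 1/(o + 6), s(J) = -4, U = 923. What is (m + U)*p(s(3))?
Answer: 209885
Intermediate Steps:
p(o) = 1/(6 + o)
m = 418847 (m = 377*1111 = 418847)
(m + U)*p(s(3)) = (418847 + 923)/(6 - 4) = 419770/2 = 419770*(½) = 209885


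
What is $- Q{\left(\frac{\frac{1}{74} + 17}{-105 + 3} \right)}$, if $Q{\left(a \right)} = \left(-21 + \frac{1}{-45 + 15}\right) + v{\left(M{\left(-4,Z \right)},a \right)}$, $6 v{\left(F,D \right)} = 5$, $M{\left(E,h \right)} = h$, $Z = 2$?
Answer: $\frac{101}{5} \approx 20.2$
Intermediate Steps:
$v{\left(F,D \right)} = \frac{5}{6}$ ($v{\left(F,D \right)} = \frac{1}{6} \cdot 5 = \frac{5}{6}$)
$Q{\left(a \right)} = - \frac{101}{5}$ ($Q{\left(a \right)} = \left(-21 + \frac{1}{-45 + 15}\right) + \frac{5}{6} = \left(-21 + \frac{1}{-30}\right) + \frac{5}{6} = \left(-21 - \frac{1}{30}\right) + \frac{5}{6} = - \frac{631}{30} + \frac{5}{6} = - \frac{101}{5}$)
$- Q{\left(\frac{\frac{1}{74} + 17}{-105 + 3} \right)} = \left(-1\right) \left(- \frac{101}{5}\right) = \frac{101}{5}$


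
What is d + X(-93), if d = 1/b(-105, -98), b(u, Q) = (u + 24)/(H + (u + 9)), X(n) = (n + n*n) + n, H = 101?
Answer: 685498/81 ≈ 8462.9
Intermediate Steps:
X(n) = n² + 2*n (X(n) = (n + n²) + n = n² + 2*n)
b(u, Q) = (24 + u)/(110 + u) (b(u, Q) = (u + 24)/(101 + (u + 9)) = (24 + u)/(101 + (9 + u)) = (24 + u)/(110 + u))
d = -5/81 (d = 1/((24 - 105)/(110 - 105)) = 1/(-81/5) = -5/81 ≈ -0.061728)
d + X(-93) = -5/81 - 93*(2 - 93) = -5/81 - 93*(-91) = -5/81 + 8463 = 685498/81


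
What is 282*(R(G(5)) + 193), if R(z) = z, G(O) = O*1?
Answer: 55836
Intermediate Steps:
G(O) = O
282*(R(G(5)) + 193) = 282*(5 + 193) = 282*198 = 55836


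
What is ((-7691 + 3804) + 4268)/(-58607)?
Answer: -381/58607 ≈ -0.0065009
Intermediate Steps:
((-7691 + 3804) + 4268)/(-58607) = (-3887 + 4268)*(-1/58607) = 381*(-1/58607) = -381/58607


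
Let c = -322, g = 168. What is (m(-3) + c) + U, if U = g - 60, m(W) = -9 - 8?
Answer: -231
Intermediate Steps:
m(W) = -17
U = 108 (U = 168 - 60 = 108)
(m(-3) + c) + U = (-17 - 322) + 108 = -339 + 108 = -231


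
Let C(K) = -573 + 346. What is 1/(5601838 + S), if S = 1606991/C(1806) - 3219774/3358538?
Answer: 381194063/2132688451873866 ≈ 1.7874e-7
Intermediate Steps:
C(K) = -227
S = -2698935613928/381194063 (S = 1606991/(-227) - 3219774/3358538 = 1606991*(-1/227) - 3219774*1/3358538 = -1606991/227 - 1609887/1679269 = -2698935613928/381194063 ≈ -7080.2)
1/(5601838 + S) = 1/(5601838 - 2698935613928/381194063) = 1/(2132688451873866/381194063) = 381194063/2132688451873866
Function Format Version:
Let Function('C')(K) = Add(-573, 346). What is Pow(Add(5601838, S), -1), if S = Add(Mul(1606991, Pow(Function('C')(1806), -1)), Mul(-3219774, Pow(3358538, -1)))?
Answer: Rational(381194063, 2132688451873866) ≈ 1.7874e-7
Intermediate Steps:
Function('C')(K) = -227
S = Rational(-2698935613928, 381194063) (S = Add(Mul(1606991, Pow(-227, -1)), Mul(-3219774, Pow(3358538, -1))) = Add(Mul(1606991, Rational(-1, 227)), Mul(-3219774, Rational(1, 3358538))) = Add(Rational(-1606991, 227), Rational(-1609887, 1679269)) = Rational(-2698935613928, 381194063) ≈ -7080.2)
Pow(Add(5601838, S), -1) = Pow(Add(5601838, Rational(-2698935613928, 381194063)), -1) = Pow(Rational(2132688451873866, 381194063), -1) = Rational(381194063, 2132688451873866)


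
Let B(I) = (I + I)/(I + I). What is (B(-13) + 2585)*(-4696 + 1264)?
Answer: -8875152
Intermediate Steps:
B(I) = 1 (B(I) = (2*I)/((2*I)) = (2*I)*(1/(2*I)) = 1)
(B(-13) + 2585)*(-4696 + 1264) = (1 + 2585)*(-4696 + 1264) = 2586*(-3432) = -8875152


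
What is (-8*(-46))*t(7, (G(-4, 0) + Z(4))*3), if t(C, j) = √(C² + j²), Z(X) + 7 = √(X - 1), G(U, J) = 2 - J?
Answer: 368*√(301 - 90*√3) ≈ 4433.1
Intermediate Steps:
Z(X) = -7 + √(-1 + X) (Z(X) = -7 + √(X - 1) = -7 + √(-1 + X))
(-8*(-46))*t(7, (G(-4, 0) + Z(4))*3) = (-8*(-46))*√(7² + (((2 - 1*0) + (-7 + √(-1 + 4)))*3)²) = 368*√(49 + (((2 + 0) + (-7 + √3))*3)²) = 368*√(49 + ((2 + (-7 + √3))*3)²) = 368*√(49 + ((-5 + √3)*3)²) = 368*√(49 + (-15 + 3*√3)²)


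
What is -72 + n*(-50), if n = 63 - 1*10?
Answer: -2722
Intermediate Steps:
n = 53 (n = 63 - 10 = 53)
-72 + n*(-50) = -72 + 53*(-50) = -72 - 2650 = -2722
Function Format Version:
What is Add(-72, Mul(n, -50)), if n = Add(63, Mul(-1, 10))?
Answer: -2722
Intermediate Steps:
n = 53 (n = Add(63, -10) = 53)
Add(-72, Mul(n, -50)) = Add(-72, Mul(53, -50)) = Add(-72, -2650) = -2722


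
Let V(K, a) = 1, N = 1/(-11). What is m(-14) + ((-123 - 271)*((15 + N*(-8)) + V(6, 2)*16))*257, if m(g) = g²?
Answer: -35336886/11 ≈ -3.2124e+6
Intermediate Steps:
N = -1/11 ≈ -0.090909
m(-14) + ((-123 - 271)*((15 + N*(-8)) + V(6, 2)*16))*257 = (-14)² + ((-123 - 271)*((15 - 1/11*(-8)) + 1*16))*257 = 196 - 394*((15 + 8/11) + 16)*257 = 196 - 394*(173/11 + 16)*257 = 196 - 394*349/11*257 = 196 - 137506/11*257 = 196 - 35339042/11 = -35336886/11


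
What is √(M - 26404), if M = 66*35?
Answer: I*√24094 ≈ 155.22*I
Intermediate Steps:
M = 2310
√(M - 26404) = √(2310 - 26404) = √(-24094) = I*√24094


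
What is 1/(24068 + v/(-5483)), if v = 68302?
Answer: 5483/131896542 ≈ 4.1570e-5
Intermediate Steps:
1/(24068 + v/(-5483)) = 1/(24068 + 68302/(-5483)) = 1/(24068 + 68302*(-1/5483)) = 1/(24068 - 68302/5483) = 1/(131896542/5483) = 5483/131896542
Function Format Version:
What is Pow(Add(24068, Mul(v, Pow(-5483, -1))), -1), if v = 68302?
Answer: Rational(5483, 131896542) ≈ 4.1570e-5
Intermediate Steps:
Pow(Add(24068, Mul(v, Pow(-5483, -1))), -1) = Pow(Add(24068, Mul(68302, Pow(-5483, -1))), -1) = Pow(Add(24068, Mul(68302, Rational(-1, 5483))), -1) = Pow(Add(24068, Rational(-68302, 5483)), -1) = Pow(Rational(131896542, 5483), -1) = Rational(5483, 131896542)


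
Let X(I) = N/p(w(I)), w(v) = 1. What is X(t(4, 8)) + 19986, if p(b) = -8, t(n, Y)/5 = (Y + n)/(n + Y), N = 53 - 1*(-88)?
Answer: 159747/8 ≈ 19968.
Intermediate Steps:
N = 141 (N = 53 + 88 = 141)
t(n, Y) = 5 (t(n, Y) = 5*((Y + n)/(n + Y)) = 5*((Y + n)/(Y + n)) = 5*1 = 5)
X(I) = -141/8 (X(I) = 141/(-8) = 141*(-1/8) = -141/8)
X(t(4, 8)) + 19986 = -141/8 + 19986 = 159747/8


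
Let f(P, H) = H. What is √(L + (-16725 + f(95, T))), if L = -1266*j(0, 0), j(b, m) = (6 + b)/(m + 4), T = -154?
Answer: I*√18778 ≈ 137.03*I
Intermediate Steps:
j(b, m) = (6 + b)/(4 + m)
L = -1899 (L = -1266*(6 + 0)/(4 + 0) = -1266*6/4 = -633*6/2 = -1266*3/2 = -1899)
√(L + (-16725 + f(95, T))) = √(-1899 + (-16725 - 154)) = √(-1899 - 16879) = √(-18778) = I*√18778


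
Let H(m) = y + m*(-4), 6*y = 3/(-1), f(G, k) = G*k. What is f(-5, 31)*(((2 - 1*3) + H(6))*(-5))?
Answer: -39525/2 ≈ -19763.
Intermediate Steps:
y = -½ (y = (3/(-1))/6 = (3*(-1))/6 = (⅙)*(-3) = -½ ≈ -0.50000)
H(m) = -½ - 4*m (H(m) = -½ + m*(-4) = -½ - 4*m)
f(-5, 31)*(((2 - 1*3) + H(6))*(-5)) = (-5*31)*(((2 - 1*3) + (-½ - 4*6))*(-5)) = -155*((2 - 3) + (-½ - 24))*(-5) = -155*(-1 - 49/2)*(-5) = -(-7905)*(-5)/2 = -155*255/2 = -39525/2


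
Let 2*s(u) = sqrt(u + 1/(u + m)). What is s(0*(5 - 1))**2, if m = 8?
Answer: 1/32 ≈ 0.031250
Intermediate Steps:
s(u) = sqrt(u + 1/(8 + u))/2 (s(u) = sqrt(u + 1/(u + 8))/2 = sqrt(u + 1/(8 + u))/2)
s(0*(5 - 1))**2 = (sqrt((1 + (0*(5 - 1))*(8 + 0*(5 - 1)))/(8 + 0*(5 - 1)))/2)**2 = (sqrt((1 + (0*4)*(8 + 0*4))/(8 + 0*4))/2)**2 = (sqrt((1 + 0*(8 + 0))/(8 + 0))/2)**2 = (sqrt((1 + 0*8)/8)/2)**2 = (sqrt((1 + 0)/8)/2)**2 = (sqrt((1/8)*1)/2)**2 = (sqrt(1/8)/2)**2 = ((sqrt(2)/4)/2)**2 = (sqrt(2)/8)**2 = 1/32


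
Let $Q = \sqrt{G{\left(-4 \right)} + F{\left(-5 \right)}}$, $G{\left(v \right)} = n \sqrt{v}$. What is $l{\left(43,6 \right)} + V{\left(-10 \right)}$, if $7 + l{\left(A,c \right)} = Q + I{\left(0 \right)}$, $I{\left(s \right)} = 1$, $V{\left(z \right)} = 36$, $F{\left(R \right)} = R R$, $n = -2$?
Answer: $30 + \sqrt{25 - 4 i} \approx 35.016 - 0.39873 i$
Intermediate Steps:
$G{\left(v \right)} = - 2 \sqrt{v}$
$F{\left(R \right)} = R^{2}$
$Q = \sqrt{25 - 4 i}$ ($Q = \sqrt{- 2 \sqrt{-4} + \left(-5\right)^{2}} = \sqrt{- 2 \cdot 2 i + 25} = \sqrt{- 4 i + 25} = \sqrt{25 - 4 i} \approx 5.0159 - 0.39873 i$)
$l{\left(A,c \right)} = -6 + \sqrt{25 - 4 i}$ ($l{\left(A,c \right)} = -7 + \left(\sqrt{25 - 4 i} + 1\right) = -7 + \left(1 + \sqrt{25 - 4 i}\right) = -6 + \sqrt{25 - 4 i}$)
$l{\left(43,6 \right)} + V{\left(-10 \right)} = \left(-6 + \sqrt{25 - 4 i}\right) + 36 = 30 + \sqrt{25 - 4 i}$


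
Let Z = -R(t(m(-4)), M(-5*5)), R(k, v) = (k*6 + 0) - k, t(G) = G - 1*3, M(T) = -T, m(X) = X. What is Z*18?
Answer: 630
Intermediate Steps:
t(G) = -3 + G (t(G) = G - 3 = -3 + G)
R(k, v) = 5*k (R(k, v) = (6*k + 0) - k = 6*k - k = 5*k)
Z = 35 (Z = -5*(-3 - 4) = -5*(-7) = -1*(-35) = 35)
Z*18 = 35*18 = 630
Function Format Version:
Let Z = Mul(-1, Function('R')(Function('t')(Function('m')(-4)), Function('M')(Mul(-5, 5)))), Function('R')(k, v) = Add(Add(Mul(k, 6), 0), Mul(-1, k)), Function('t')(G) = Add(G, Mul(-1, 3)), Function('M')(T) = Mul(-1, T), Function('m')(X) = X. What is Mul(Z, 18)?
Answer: 630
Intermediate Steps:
Function('t')(G) = Add(-3, G) (Function('t')(G) = Add(G, -3) = Add(-3, G))
Function('R')(k, v) = Mul(5, k) (Function('R')(k, v) = Add(Add(Mul(6, k), 0), Mul(-1, k)) = Add(Mul(6, k), Mul(-1, k)) = Mul(5, k))
Z = 35 (Z = Mul(-1, Mul(5, Add(-3, -4))) = Mul(-1, Mul(5, -7)) = Mul(-1, -35) = 35)
Mul(Z, 18) = Mul(35, 18) = 630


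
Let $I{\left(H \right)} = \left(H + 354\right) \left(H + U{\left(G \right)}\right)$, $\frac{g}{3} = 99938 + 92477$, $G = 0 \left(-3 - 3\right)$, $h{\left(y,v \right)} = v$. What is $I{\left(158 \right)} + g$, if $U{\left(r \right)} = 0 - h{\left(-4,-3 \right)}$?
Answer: $659677$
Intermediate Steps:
$G = 0$ ($G = 0 \left(-6\right) = 0$)
$g = 577245$ ($g = 3 \left(99938 + 92477\right) = 3 \cdot 192415 = 577245$)
$U{\left(r \right)} = 3$ ($U{\left(r \right)} = 0 - -3 = 0 + 3 = 3$)
$I{\left(H \right)} = \left(3 + H\right) \left(354 + H\right)$ ($I{\left(H \right)} = \left(H + 354\right) \left(H + 3\right) = \left(354 + H\right) \left(3 + H\right) = \left(3 + H\right) \left(354 + H\right)$)
$I{\left(158 \right)} + g = \left(1062 + 158^{2} + 357 \cdot 158\right) + 577245 = \left(1062 + 24964 + 56406\right) + 577245 = 82432 + 577245 = 659677$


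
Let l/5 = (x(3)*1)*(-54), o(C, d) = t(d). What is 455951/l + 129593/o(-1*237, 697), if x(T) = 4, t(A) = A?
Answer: -177837407/752760 ≈ -236.25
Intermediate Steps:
o(C, d) = d
l = -1080 (l = 5*((4*1)*(-54)) = 5*(4*(-54)) = 5*(-216) = -1080)
455951/l + 129593/o(-1*237, 697) = 455951/(-1080) + 129593/697 = 455951*(-1/1080) + 129593*(1/697) = -455951/1080 + 129593/697 = -177837407/752760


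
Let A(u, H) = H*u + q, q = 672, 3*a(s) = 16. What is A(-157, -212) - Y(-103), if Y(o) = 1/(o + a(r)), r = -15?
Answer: 9949111/293 ≈ 33956.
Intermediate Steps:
a(s) = 16/3 (a(s) = (1/3)*16 = 16/3)
Y(o) = 1/(16/3 + o) (Y(o) = 1/(o + 16/3) = 1/(16/3 + o))
A(u, H) = 672 + H*u (A(u, H) = H*u + 672 = 672 + H*u)
A(-157, -212) - Y(-103) = (672 - 212*(-157)) - 3/(16 + 3*(-103)) = (672 + 33284) - 3/(16 - 309) = 33956 - 3/(-293) = 33956 - 3*(-1)/293 = 33956 - 1*(-3/293) = 33956 + 3/293 = 9949111/293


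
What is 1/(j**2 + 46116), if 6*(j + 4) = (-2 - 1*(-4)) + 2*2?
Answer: 1/46125 ≈ 2.1680e-5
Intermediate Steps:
j = -3 (j = -4 + ((-2 - 1*(-4)) + 2*2)/6 = -4 + ((-2 + 4) + 4)/6 = -4 + (2 + 4)/6 = -4 + (1/6)*6 = -4 + 1 = -3)
1/(j**2 + 46116) = 1/((-3)**2 + 46116) = 1/(9 + 46116) = 1/46125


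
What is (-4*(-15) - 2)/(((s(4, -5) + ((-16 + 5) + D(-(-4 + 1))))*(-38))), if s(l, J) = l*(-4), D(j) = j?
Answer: 29/456 ≈ 0.063596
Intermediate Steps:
s(l, J) = -4*l
(-4*(-15) - 2)/(((s(4, -5) + ((-16 + 5) + D(-(-4 + 1))))*(-38))) = (-4*(-15) - 2)/(((-4*4 + ((-16 + 5) - (-4 + 1)))*(-38))) = (60 - 2)/(((-16 + (-11 - 1*(-3)))*(-38))) = 58/(((-16 + (-11 + 3))*(-38))) = 58/(((-16 - 8)*(-38))) = 58/((-24*(-38))) = 58/912 = 58*(1/912) = 29/456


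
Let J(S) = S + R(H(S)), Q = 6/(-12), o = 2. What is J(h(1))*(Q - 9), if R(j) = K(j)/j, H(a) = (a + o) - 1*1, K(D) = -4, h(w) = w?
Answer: 19/2 ≈ 9.5000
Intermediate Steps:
H(a) = 1 + a (H(a) = (a + 2) - 1*1 = (2 + a) - 1 = 1 + a)
R(j) = -4/j
Q = -½ (Q = 6*(-1/12) = -½ ≈ -0.50000)
J(S) = S - 4/(1 + S)
J(h(1))*(Q - 9) = ((-4 + 1*(1 + 1))/(1 + 1))*(-½ - 9) = ((-4 + 1*2)/2)*(-19/2) = ((-4 + 2)/2)*(-19/2) = ((½)*(-2))*(-19/2) = -1*(-19/2) = 19/2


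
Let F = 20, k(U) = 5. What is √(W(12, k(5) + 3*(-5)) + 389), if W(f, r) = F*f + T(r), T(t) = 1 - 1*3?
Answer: √627 ≈ 25.040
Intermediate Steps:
T(t) = -2 (T(t) = 1 - 3 = -2)
W(f, r) = -2 + 20*f (W(f, r) = 20*f - 2 = -2 + 20*f)
√(W(12, k(5) + 3*(-5)) + 389) = √((-2 + 20*12) + 389) = √((-2 + 240) + 389) = √(238 + 389) = √627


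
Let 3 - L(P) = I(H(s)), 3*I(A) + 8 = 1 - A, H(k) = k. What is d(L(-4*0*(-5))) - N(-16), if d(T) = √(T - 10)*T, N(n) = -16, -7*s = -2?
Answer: 16 + 152*I*√14/49 ≈ 16.0 + 11.607*I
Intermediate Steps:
s = 2/7 (s = -⅐*(-2) = 2/7 ≈ 0.28571)
I(A) = -7/3 - A/3 (I(A) = -8/3 + (1 - A)/3 = -8/3 + (⅓ - A/3) = -7/3 - A/3)
L(P) = 38/7 (L(P) = 3 - (-7/3 - ⅓*2/7) = 3 - (-7/3 - 2/21) = 3 - 1*(-17/7) = 3 + 17/7 = 38/7)
d(T) = T*√(-10 + T) (d(T) = √(-10 + T)*T = T*√(-10 + T))
d(L(-4*0*(-5))) - N(-16) = 38*√(-10 + 38/7)/7 - 1*(-16) = 38*√(-32/7)/7 + 16 = 38*(4*I*√14/7)/7 + 16 = 152*I*√14/49 + 16 = 16 + 152*I*√14/49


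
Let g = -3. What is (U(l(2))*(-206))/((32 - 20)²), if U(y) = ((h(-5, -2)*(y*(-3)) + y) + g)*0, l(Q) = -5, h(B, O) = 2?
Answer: 0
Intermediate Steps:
U(y) = 0 (U(y) = ((2*(y*(-3)) + y) - 3)*0 = ((2*(-3*y) + y) - 3)*0 = ((-6*y + y) - 3)*0 = (-5*y - 3)*0 = (-3 - 5*y)*0 = 0)
(U(l(2))*(-206))/((32 - 20)²) = (0*(-206))/((32 - 20)²) = 0/(12²) = 0/144 = 0*(1/144) = 0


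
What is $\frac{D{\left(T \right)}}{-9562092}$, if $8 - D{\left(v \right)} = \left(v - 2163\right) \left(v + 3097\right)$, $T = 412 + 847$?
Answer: $- \frac{984458}{2390523} \approx -0.41182$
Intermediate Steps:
$T = 1259$
$D{\left(v \right)} = 8 - \left(-2163 + v\right) \left(3097 + v\right)$ ($D{\left(v \right)} = 8 - \left(v - 2163\right) \left(v + 3097\right) = 8 - \left(-2163 + v\right) \left(3097 + v\right)$)
$\frac{D{\left(T \right)}}{-9562092} = \frac{6698819 - 1259^{2} - 1175906}{-9562092} = \left(6698819 - 1585081 - 1175906\right) \left(- \frac{1}{9562092}\right) = 3937832 \left(- \frac{1}{9562092}\right) = - \frac{984458}{2390523}$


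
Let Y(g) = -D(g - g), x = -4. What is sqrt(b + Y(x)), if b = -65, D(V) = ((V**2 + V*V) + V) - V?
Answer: I*sqrt(65) ≈ 8.0623*I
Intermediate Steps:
D(V) = 2*V**2 (D(V) = ((V**2 + V**2) + V) - V = (2*V**2 + V) - V = (V + 2*V**2) - V = 2*V**2)
Y(g) = 0 (Y(g) = -2*(g - g)**2 = -2*0**2 = -2*0 = -1*0 = 0)
sqrt(b + Y(x)) = sqrt(-65 + 0) = sqrt(-65) = I*sqrt(65)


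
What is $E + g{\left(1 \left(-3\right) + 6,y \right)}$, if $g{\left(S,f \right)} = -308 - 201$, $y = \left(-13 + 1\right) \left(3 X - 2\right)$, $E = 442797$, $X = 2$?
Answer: $442288$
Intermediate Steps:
$y = -48$ ($y = \left(-13 + 1\right) \left(3 \cdot 2 - 2\right) = - 12 \left(6 - 2\right) = \left(-12\right) 4 = -48$)
$g{\left(S,f \right)} = -509$
$E + g{\left(1 \left(-3\right) + 6,y \right)} = 442797 - 509 = 442288$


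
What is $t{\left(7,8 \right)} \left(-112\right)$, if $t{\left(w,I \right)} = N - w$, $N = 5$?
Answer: $224$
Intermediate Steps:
$t{\left(w,I \right)} = 5 - w$
$t{\left(7,8 \right)} \left(-112\right) = \left(5 - 7\right) \left(-112\right) = \left(-2\right) \left(-112\right) = 224$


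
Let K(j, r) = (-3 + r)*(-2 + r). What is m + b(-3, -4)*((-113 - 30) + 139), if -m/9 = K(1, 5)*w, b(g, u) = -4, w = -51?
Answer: 2770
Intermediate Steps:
m = 2754 (m = -9*(6 + 5² - 5*5)*(-51) = -9*(6 + 25 - 25)*(-51) = -54*(-51) = -9*(-306) = 2754)
m + b(-3, -4)*((-113 - 30) + 139) = 2754 - 4*((-113 - 30) + 139) = 2754 - 4*(-143 + 139) = 2754 - 4*(-4) = 2754 + 16 = 2770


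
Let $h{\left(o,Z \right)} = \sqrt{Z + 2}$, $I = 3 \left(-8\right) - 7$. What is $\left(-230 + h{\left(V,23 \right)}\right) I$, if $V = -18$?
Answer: $6975$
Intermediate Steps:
$I = -31$ ($I = -24 - 7 = -31$)
$h{\left(o,Z \right)} = \sqrt{2 + Z}$
$\left(-230 + h{\left(V,23 \right)}\right) I = \left(-230 + \sqrt{2 + 23}\right) \left(-31\right) = \left(-230 + \sqrt{25}\right) \left(-31\right) = \left(-230 + 5\right) \left(-31\right) = \left(-225\right) \left(-31\right) = 6975$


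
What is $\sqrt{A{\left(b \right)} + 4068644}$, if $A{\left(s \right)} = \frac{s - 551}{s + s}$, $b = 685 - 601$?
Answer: $\frac{5 \sqrt{1148333298}}{84} \approx 2017.1$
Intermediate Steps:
$b = 84$ ($b = 685 - 601 = 84$)
$A{\left(s \right)} = \frac{-551 + s}{2 s}$
$\sqrt{A{\left(b \right)} + 4068644} = \sqrt{\frac{-551 + 84}{2 \cdot 84} + 4068644} = \sqrt{\frac{1}{2} \cdot \frac{1}{84} \left(-467\right) + 4068644} = \sqrt{- \frac{467}{168} + 4068644} = \sqrt{\frac{683531725}{168}} = \frac{5 \sqrt{1148333298}}{84}$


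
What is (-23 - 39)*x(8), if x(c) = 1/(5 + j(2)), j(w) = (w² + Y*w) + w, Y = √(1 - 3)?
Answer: -682/129 + 124*I*√2/129 ≈ -5.2868 + 1.3594*I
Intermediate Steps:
Y = I*√2 (Y = √(-2) = I*√2 ≈ 1.4142*I)
j(w) = w + w² + I*w*√2 (j(w) = (w² + (I*√2)*w) + w = (w² + I*w*√2) + w = w + w² + I*w*√2)
x(c) = 1/(11 + 2*I*√2) (x(c) = 1/(5 + 2*(1 + 2 + I*√2)) = 1/(5 + 2*(3 + I*√2)) = 1/(5 + (6 + 2*I*√2)) = 1/(11 + 2*I*√2))
(-23 - 39)*x(8) = (-23 - 39)*(11/129 - 2*I*√2/129) = -62*(11/129 - 2*I*√2/129) = -682/129 + 124*I*√2/129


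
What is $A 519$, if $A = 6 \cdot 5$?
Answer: $15570$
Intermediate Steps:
$A = 30$
$A 519 = 30 \cdot 519 = 15570$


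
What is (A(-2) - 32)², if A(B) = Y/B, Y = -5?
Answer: 3481/4 ≈ 870.25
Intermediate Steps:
A(B) = -5/B
(A(-2) - 32)² = (-5/(-2) - 32)² = (-5*(-½) - 32)² = (5/2 - 32)² = (-59/2)² = 3481/4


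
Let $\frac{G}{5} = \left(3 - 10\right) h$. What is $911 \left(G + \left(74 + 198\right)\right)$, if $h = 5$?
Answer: $88367$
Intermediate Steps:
$G = -175$ ($G = 5 \left(3 - 10\right) 5 = 5 \left(\left(-7\right) 5\right) = 5 \left(-35\right) = -175$)
$911 \left(G + \left(74 + 198\right)\right) = 911 \left(-175 + \left(74 + 198\right)\right) = 911 \left(-175 + 272\right) = 911 \cdot 97 = 88367$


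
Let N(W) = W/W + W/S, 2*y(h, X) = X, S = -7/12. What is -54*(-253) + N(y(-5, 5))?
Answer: 95611/7 ≈ 13659.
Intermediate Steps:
S = -7/12 (S = -7*1/12 = -7/12 ≈ -0.58333)
y(h, X) = X/2
N(W) = 1 - 12*W/7 (N(W) = W/W + W/(-7/12) = 1 + W*(-12/7) = 1 - 12*W/7)
-54*(-253) + N(y(-5, 5)) = -54*(-253) + (1 - 6*5/7) = 13662 + (1 - 12/7*5/2) = 13662 + (1 - 30/7) = 13662 - 23/7 = 95611/7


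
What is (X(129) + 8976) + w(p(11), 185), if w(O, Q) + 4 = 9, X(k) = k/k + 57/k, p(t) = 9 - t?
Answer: 386245/43 ≈ 8982.4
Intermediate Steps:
X(k) = 1 + 57/k
w(O, Q) = 5 (w(O, Q) = -4 + 9 = 5)
(X(129) + 8976) + w(p(11), 185) = ((57 + 129)/129 + 8976) + 5 = ((1/129)*186 + 8976) + 5 = (62/43 + 8976) + 5 = 386030/43 + 5 = 386245/43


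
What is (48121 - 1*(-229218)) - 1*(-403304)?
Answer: 680643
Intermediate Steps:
(48121 - 1*(-229218)) - 1*(-403304) = (48121 + 229218) + 403304 = 277339 + 403304 = 680643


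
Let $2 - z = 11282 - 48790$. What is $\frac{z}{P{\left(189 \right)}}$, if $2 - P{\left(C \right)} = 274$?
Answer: $- \frac{18755}{136} \approx -137.9$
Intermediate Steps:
$P{\left(C \right)} = -272$ ($P{\left(C \right)} = 2 - 274 = -272$)
$z = 37510$ ($z = 2 - \left(11282 - 48790\right) = 2 - -37508 = 2 + 37508 = 37510$)
$\frac{z}{P{\left(189 \right)}} = \frac{37510}{-272} = 37510 \left(- \frac{1}{272}\right) = - \frac{18755}{136}$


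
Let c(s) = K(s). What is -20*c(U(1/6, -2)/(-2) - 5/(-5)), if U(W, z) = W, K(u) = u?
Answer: -55/3 ≈ -18.333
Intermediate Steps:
c(s) = s
-20*c(U(1/6, -2)/(-2) - 5/(-5)) = -20*(1/(6*(-2)) - 5/(-5)) = -20*((⅙)*(-½) - 5*(-⅕)) = -20*(-1/12 + 1) = -20*11/12 = -55/3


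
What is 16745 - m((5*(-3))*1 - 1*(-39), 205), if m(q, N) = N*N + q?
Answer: -25304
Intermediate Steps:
m(q, N) = q + N**2 (m(q, N) = N**2 + q = q + N**2)
16745 - m((5*(-3))*1 - 1*(-39), 205) = 16745 - (((5*(-3))*1 - 1*(-39)) + 205**2) = 16745 - ((-15*1 + 39) + 42025) = 16745 - ((-15 + 39) + 42025) = 16745 - (24 + 42025) = 16745 - 1*42049 = 16745 - 42049 = -25304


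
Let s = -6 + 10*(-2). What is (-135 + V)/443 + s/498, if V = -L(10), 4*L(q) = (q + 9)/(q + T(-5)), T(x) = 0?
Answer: -1579691/4412280 ≈ -0.35802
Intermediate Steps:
L(q) = (9 + q)/(4*q) (L(q) = ((q + 9)/(q + 0))/4 = ((9 + q)/q)/4 = (9 + q)/(4*q))
s = -26 (s = -6 - 20 = -26)
V = -19/40 (V = -(9 + 10)/(4*10) = -19/(4*10) = -1*19/40 = -19/40 ≈ -0.47500)
(-135 + V)/443 + s/498 = (-135 - 19/40)/443 - 26/498 = -5419/40*1/443 - 26*1/498 = -5419/17720 - 13/249 = -1579691/4412280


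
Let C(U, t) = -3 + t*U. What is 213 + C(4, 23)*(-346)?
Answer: -30581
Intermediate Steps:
C(U, t) = -3 + U*t
213 + C(4, 23)*(-346) = 213 + (-3 + 4*23)*(-346) = 213 + (-3 + 92)*(-346) = 213 + 89*(-346) = 213 - 30794 = -30581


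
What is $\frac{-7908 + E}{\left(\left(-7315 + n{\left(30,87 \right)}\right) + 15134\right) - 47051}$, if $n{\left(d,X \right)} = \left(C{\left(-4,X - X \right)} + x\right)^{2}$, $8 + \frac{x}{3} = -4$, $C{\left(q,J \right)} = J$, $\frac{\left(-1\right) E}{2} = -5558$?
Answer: $- \frac{401}{4742} \approx -0.084563$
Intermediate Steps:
$E = 11116$ ($E = \left(-2\right) \left(-5558\right) = 11116$)
$x = -36$ ($x = -24 + 3 \left(-4\right) = -24 - 12 = -36$)
$n{\left(d,X \right)} = 1296$ ($n{\left(d,X \right)} = \left(\left(X - X\right) - 36\right)^{2} = \left(0 - 36\right)^{2} = \left(-36\right)^{2} = 1296$)
$\frac{-7908 + E}{\left(\left(-7315 + n{\left(30,87 \right)}\right) + 15134\right) - 47051} = \frac{-7908 + 11116}{\left(\left(-7315 + 1296\right) + 15134\right) - 47051} = \frac{3208}{\left(-6019 + 15134\right) - 47051} = \frac{3208}{9115 - 47051} = \frac{3208}{-37936} = 3208 \left(- \frac{1}{37936}\right) = - \frac{401}{4742}$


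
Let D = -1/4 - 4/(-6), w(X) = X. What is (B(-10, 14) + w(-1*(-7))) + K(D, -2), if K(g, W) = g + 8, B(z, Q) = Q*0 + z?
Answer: 65/12 ≈ 5.4167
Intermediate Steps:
B(z, Q) = z (B(z, Q) = 0 + z = z)
D = 5/12 (D = -1*¼ - 4*(-⅙) = -¼ + ⅔ = 5/12 ≈ 0.41667)
K(g, W) = 8 + g
(B(-10, 14) + w(-1*(-7))) + K(D, -2) = (-10 - 1*(-7)) + (8 + 5/12) = (-10 + 7) + 101/12 = -3 + 101/12 = 65/12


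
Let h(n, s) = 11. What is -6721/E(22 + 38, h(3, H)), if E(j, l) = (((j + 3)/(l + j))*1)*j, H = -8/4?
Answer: -477191/3780 ≈ -126.24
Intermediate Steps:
H = -2 (H = -8*1/4 = -2)
E(j, l) = j*(3 + j)/(j + l) (E(j, l) = (((3 + j)/(j + l))*1)*j = ((3 + j)/(j + l))*j = j*(3 + j)/(j + l))
-6721/E(22 + 38, h(3, H)) = -6721*((22 + 38) + 11)/((3 + (22 + 38))*(22 + 38)) = -6721*(60 + 11)/(60*(3 + 60)) = -6721/(60*63/71) = -6721/(60*(1/71)*63) = -6721/3780/71 = -6721*71/3780 = -477191/3780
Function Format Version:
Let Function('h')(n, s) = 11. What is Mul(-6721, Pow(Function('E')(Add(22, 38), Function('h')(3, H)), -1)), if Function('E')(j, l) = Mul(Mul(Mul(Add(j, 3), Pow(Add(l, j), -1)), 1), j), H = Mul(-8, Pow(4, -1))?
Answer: Rational(-477191, 3780) ≈ -126.24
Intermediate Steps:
H = -2 (H = Mul(-8, Rational(1, 4)) = -2)
Function('E')(j, l) = Mul(j, Pow(Add(j, l), -1), Add(3, j)) (Function('E')(j, l) = Mul(Mul(Mul(Add(3, j), Pow(Add(j, l), -1)), 1), j) = Mul(Mul(Mul(Pow(Add(j, l), -1), Add(3, j)), 1), j) = Mul(Mul(Pow(Add(j, l), -1), Add(3, j)), j) = Mul(j, Pow(Add(j, l), -1), Add(3, j)))
Mul(-6721, Pow(Function('E')(Add(22, 38), Function('h')(3, H)), -1)) = Mul(-6721, Pow(Mul(Add(22, 38), Pow(Add(Add(22, 38), 11), -1), Add(3, Add(22, 38))), -1)) = Mul(-6721, Pow(Mul(60, Pow(Add(60, 11), -1), Add(3, 60)), -1)) = Mul(-6721, Pow(Mul(60, Pow(71, -1), 63), -1)) = Mul(-6721, Pow(Mul(60, Rational(1, 71), 63), -1)) = Mul(-6721, Pow(Rational(3780, 71), -1)) = Mul(-6721, Rational(71, 3780)) = Rational(-477191, 3780)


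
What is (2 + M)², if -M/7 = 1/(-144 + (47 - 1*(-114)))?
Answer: 729/289 ≈ 2.5225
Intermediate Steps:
M = -7/17 (M = -7/(-144 + (47 - 1*(-114))) = -7/(-144 + (47 + 114)) = -7/(-144 + 161) = -7/17 ≈ -0.41176)
(2 + M)² = (2 - 7/17)² = (27/17)² = 729/289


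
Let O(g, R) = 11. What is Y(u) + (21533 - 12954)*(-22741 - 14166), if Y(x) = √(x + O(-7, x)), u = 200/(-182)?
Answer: -316625153 + √81991/91 ≈ -3.1662e+8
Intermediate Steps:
u = -100/91 (u = 200*(-1/182) = -100/91 ≈ -1.0989)
Y(x) = √(11 + x) (Y(x) = √(x + 11) = √(11 + x))
Y(u) + (21533 - 12954)*(-22741 - 14166) = √(11 - 100/91) + (21533 - 12954)*(-22741 - 14166) = √(901/91) + 8579*(-36907) = √81991/91 - 316625153 = -316625153 + √81991/91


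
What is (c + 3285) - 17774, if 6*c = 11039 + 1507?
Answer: -12398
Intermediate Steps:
c = 2091 (c = (11039 + 1507)/6 = (1/6)*12546 = 2091)
(c + 3285) - 17774 = (2091 + 3285) - 17774 = 5376 - 17774 = -12398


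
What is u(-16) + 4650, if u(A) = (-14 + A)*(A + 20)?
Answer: 4530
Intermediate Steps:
u(A) = (-14 + A)*(20 + A)
u(-16) + 4650 = (-280 + (-16)² + 6*(-16)) + 4650 = (-280 + 256 - 96) + 4650 = -120 + 4650 = 4530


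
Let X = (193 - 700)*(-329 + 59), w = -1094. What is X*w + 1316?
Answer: -149756344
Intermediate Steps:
X = 136890 (X = -507*(-270) = 136890)
X*w + 1316 = 136890*(-1094) + 1316 = -149757660 + 1316 = -149756344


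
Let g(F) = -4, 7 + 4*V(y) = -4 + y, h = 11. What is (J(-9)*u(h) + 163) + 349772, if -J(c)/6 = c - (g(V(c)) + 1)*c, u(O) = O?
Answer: 352311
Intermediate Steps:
V(y) = -11/4 + y/4 (V(y) = -7/4 + (-4 + y)/4 = -7/4 + (-1 + y/4) = -11/4 + y/4)
J(c) = -24*c (J(c) = -6*(c - (-4 + 1)*c) = -6*(c - (-3)*c) = -6*(c + 3*c) = -24*c)
(J(-9)*u(h) + 163) + 349772 = (-24*(-9)*11 + 163) + 349772 = (216*11 + 163) + 349772 = (2376 + 163) + 349772 = 2539 + 349772 = 352311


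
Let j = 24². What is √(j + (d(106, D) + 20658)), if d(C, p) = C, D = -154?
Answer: 2*√5335 ≈ 146.08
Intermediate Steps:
j = 576
√(j + (d(106, D) + 20658)) = √(576 + (106 + 20658)) = √(576 + 20764) = √21340 = 2*√5335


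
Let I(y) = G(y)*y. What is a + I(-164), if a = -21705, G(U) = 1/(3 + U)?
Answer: -3494341/161 ≈ -21704.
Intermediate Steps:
I(y) = y/(3 + y)
a + I(-164) = -21705 - 164/(3 - 164) = -21705 - 164/(-161) = -21705 - 164*(-1/161) = -21705 + 164/161 = -3494341/161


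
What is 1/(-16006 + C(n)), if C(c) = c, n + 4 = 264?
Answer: -1/15746 ≈ -6.3508e-5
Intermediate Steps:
n = 260 (n = -4 + 264 = 260)
1/(-16006 + C(n)) = 1/(-16006 + 260) = 1/(-15746) = -1/15746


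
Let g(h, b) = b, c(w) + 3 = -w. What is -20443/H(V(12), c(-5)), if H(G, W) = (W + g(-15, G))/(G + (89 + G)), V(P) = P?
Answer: -2310059/14 ≈ -1.6500e+5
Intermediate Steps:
c(w) = -3 - w
H(G, W) = (G + W)/(89 + 2*G) (H(G, W) = (W + G)/(G + (89 + G)) = (G + W)/(89 + 2*G))
-20443/H(V(12), c(-5)) = -20443*(89 + 2*12)/(12 + (-3 - 1*(-5))) = -20443*(89 + 24)/(12 + (-3 + 5)) = -20443*113/(12 + 2) = -20443/((1/113)*14) = -20443/14/113 = -20443*113/14 = -2310059/14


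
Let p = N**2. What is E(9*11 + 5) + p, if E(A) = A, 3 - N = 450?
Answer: 199913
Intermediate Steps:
N = -447 (N = 3 - 1*450 = 3 - 450 = -447)
p = 199809 (p = (-447)**2 = 199809)
E(9*11 + 5) + p = (9*11 + 5) + 199809 = (99 + 5) + 199809 = 104 + 199809 = 199913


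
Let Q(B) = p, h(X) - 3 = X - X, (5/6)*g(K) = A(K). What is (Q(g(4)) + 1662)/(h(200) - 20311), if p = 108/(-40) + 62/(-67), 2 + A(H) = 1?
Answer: -1111111/13606360 ≈ -0.081661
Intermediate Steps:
A(H) = -1 (A(H) = -2 + 1 = -1)
g(K) = -6/5 (g(K) = (6/5)*(-1) = -6/5)
p = -2429/670 (p = 108*(-1/40) + 62*(-1/67) = -27/10 - 62/67 = -2429/670 ≈ -3.6254)
h(X) = 3 (h(X) = 3 + (X - X) = 3 + 0 = 3)
Q(B) = -2429/670
(Q(g(4)) + 1662)/(h(200) - 20311) = (-2429/670 + 1662)/(3 - 20311) = (1111111/670)/(-20308) = (1111111/670)*(-1/20308) = -1111111/13606360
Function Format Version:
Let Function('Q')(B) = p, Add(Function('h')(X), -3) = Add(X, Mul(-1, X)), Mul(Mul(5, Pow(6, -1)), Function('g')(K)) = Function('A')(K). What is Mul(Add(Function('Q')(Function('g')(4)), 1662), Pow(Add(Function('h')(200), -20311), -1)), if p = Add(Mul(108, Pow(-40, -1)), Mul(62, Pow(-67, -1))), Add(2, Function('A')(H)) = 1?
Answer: Rational(-1111111, 13606360) ≈ -0.081661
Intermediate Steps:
Function('A')(H) = -1 (Function('A')(H) = Add(-2, 1) = -1)
Function('g')(K) = Rational(-6, 5) (Function('g')(K) = Mul(Rational(6, 5), -1) = Rational(-6, 5))
p = Rational(-2429, 670) (p = Add(Mul(108, Rational(-1, 40)), Mul(62, Rational(-1, 67))) = Add(Rational(-27, 10), Rational(-62, 67)) = Rational(-2429, 670) ≈ -3.6254)
Function('h')(X) = 3 (Function('h')(X) = Add(3, Add(X, Mul(-1, X))) = Add(3, 0) = 3)
Function('Q')(B) = Rational(-2429, 670)
Mul(Add(Function('Q')(Function('g')(4)), 1662), Pow(Add(Function('h')(200), -20311), -1)) = Mul(Add(Rational(-2429, 670), 1662), Pow(Add(3, -20311), -1)) = Mul(Rational(1111111, 670), Pow(-20308, -1)) = Mul(Rational(1111111, 670), Rational(-1, 20308)) = Rational(-1111111, 13606360)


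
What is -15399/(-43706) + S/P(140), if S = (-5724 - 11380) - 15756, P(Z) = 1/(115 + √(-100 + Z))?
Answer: -165160588001/43706 - 65720*√10 ≈ -3.9867e+6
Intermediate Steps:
S = -32860 (S = -17104 - 15756 = -32860)
-15399/(-43706) + S/P(140) = -15399/(-43706) - (3778900 + 32860*√(-100 + 140)) = -15399*(-1/43706) - (3778900 + 65720*√10) = 15399/43706 - (3778900 + 65720*√10) = 15399/43706 - 32860*(115 + 2*√10) = 15399/43706 + (-3778900 - 65720*√10) = -165160588001/43706 - 65720*√10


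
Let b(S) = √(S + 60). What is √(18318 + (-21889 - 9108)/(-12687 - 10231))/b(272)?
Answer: √798622685268674/3804388 ≈ 7.4282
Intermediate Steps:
b(S) = √(60 + S)
√(18318 + (-21889 - 9108)/(-12687 - 10231))/b(272) = √(18318 + (-21889 - 9108)/(-12687 - 10231))/(√(60 + 272)) = √(18318 - 30997/(-22918))/(√332) = √(18318 - 30997*(-1/22918))/((2*√83)) = √(18318 + 30997/22918)*(√83/166) = √(419842921/22918)*(√83/166) = (√9621960063478/22918)*(√83/166) = √798622685268674/3804388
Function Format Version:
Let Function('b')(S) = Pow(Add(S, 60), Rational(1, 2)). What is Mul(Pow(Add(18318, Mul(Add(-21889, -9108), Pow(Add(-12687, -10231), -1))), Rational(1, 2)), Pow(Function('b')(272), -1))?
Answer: Mul(Rational(1, 3804388), Pow(798622685268674, Rational(1, 2))) ≈ 7.4282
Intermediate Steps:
Function('b')(S) = Pow(Add(60, S), Rational(1, 2))
Mul(Pow(Add(18318, Mul(Add(-21889, -9108), Pow(Add(-12687, -10231), -1))), Rational(1, 2)), Pow(Function('b')(272), -1)) = Mul(Pow(Add(18318, Mul(Add(-21889, -9108), Pow(Add(-12687, -10231), -1))), Rational(1, 2)), Pow(Pow(Add(60, 272), Rational(1, 2)), -1)) = Mul(Pow(Add(18318, Mul(-30997, Pow(-22918, -1))), Rational(1, 2)), Pow(Pow(332, Rational(1, 2)), -1)) = Mul(Pow(Add(18318, Mul(-30997, Rational(-1, 22918))), Rational(1, 2)), Pow(Mul(2, Pow(83, Rational(1, 2))), -1)) = Mul(Pow(Add(18318, Rational(30997, 22918)), Rational(1, 2)), Mul(Rational(1, 166), Pow(83, Rational(1, 2)))) = Mul(Pow(Rational(419842921, 22918), Rational(1, 2)), Mul(Rational(1, 166), Pow(83, Rational(1, 2)))) = Mul(Mul(Rational(1, 22918), Pow(9621960063478, Rational(1, 2))), Mul(Rational(1, 166), Pow(83, Rational(1, 2)))) = Mul(Rational(1, 3804388), Pow(798622685268674, Rational(1, 2)))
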